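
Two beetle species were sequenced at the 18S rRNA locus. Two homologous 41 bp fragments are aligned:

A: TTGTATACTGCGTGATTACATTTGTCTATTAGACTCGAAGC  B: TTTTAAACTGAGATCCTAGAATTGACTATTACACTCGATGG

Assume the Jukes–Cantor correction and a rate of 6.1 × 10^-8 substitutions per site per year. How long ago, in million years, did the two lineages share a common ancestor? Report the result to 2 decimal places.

The sequences differ at 13 of 41 sites, so p = 13/41 ≈ 0.317073.
d = −(3/4) ln(1 − 4p/3) = −0.75 ln(1 − 0.422764) = −0.75 ln(0.577236)
  = −0.75 × (-0.549504) = 0.412128 substitutions/site.
Under a molecular clock d = 2μt, so t = d/(2μ) = 0.412128 / (2 × 6.1 × 10^-8) = 3.38 million years.

3.38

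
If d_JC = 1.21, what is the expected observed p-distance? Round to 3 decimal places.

p = (3/4)(1 − e^(−4d/3)) = 0.75 × (1 − e^(-1.613333)) = 0.75 × (1 − 0.199222) = 0.600584.

0.601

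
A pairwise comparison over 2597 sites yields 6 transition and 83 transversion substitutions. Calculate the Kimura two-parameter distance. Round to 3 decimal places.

0.035

P = 6/2597 ≈ 0.00231 and Q = 83/2597 ≈ 0.03196.
Under the Kimura two-parameter model, d = −½ ln(1 − 2P − Q) − ¼ ln(1 − 2Q).
1 − 2P − Q = 0.96342, giving −½ ln(0.96342) = 0.018633.
1 − 2Q = 0.93608, giving −¼ ln(0.93608) = 0.016514.
d = 0.018633 + 0.016514 = 0.035147.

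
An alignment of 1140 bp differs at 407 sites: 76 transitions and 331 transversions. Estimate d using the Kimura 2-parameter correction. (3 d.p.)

P = 76/1140 ≈ 0.066667 and Q = 331/1140 ≈ 0.290351.
Under the Kimura two-parameter model, d = −½ ln(1 − 2P − Q) − ¼ ln(1 − 2Q).
1 − 2P − Q = 0.576315, giving −½ ln(0.576315) = 0.275550.
1 − 2Q = 0.419298, giving −¼ ln(0.419298) = 0.217293.
d = 0.275550 + 0.217293 = 0.492843.

0.493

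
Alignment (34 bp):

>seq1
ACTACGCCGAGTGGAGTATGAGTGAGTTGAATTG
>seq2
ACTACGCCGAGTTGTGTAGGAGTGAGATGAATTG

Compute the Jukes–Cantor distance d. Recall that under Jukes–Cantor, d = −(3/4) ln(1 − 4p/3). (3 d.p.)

0.128

The sequences differ at 4 of 34 sites (13, 15, 19, 27), so p = 4/34 ≈ 0.117647.
d = −(3/4) ln(1 − 4p/3) = −0.75 ln(1 − 0.156863) = −0.75 ln(0.843137)
  = −0.75 × (-0.170626) = 0.127970 substitutions/site.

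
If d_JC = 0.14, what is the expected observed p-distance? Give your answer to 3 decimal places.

p = (3/4)(1 − e^(−4d/3)) = 0.75 × (1 − e^(-0.186667)) = 0.75 × (1 − 0.829720) = 0.127710.

0.128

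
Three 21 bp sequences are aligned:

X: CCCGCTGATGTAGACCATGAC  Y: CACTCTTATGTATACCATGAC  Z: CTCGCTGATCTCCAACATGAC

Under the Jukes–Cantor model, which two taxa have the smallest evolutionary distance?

X–Y: 4/21 differ, p = 0.190, d = 0.220.
X–Z: 5/21 differ, p = 0.238, d = 0.286.
Y–Z: 7/21 differ, p = 0.333, d = 0.441.
The smallest distance is between X and Y.

X and Y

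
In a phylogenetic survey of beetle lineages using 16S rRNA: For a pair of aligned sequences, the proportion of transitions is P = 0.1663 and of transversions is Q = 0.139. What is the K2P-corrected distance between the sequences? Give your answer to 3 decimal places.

Under the Kimura two-parameter model, d = −½ ln(1 − 2P − Q) − ¼ ln(1 − 2Q).
1 − 2P − Q = 0.5284, giving −½ ln(0.5284) = 0.318951.
1 − 2Q = 0.722, giving −¼ ln(0.722) = 0.081433.
d = 0.318951 + 0.081433 = 0.400384.

0.400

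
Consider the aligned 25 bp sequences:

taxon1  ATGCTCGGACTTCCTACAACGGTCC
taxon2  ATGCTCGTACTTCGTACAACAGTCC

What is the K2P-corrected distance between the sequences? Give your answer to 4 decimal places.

0.1308

Of 25 sites, 1 differences are transitions and 2 are transversions, so P = 1/25 = 0.04 and Q = 2/25 = 0.08.
Under the Kimura two-parameter model, d = −½ ln(1 − 2P − Q) − ¼ ln(1 − 2Q).
1 − 2P − Q = 0.84, giving −½ ln(0.84) = 0.087177.
1 − 2Q = 0.84, giving −¼ ln(0.84) = 0.043588.
d = 0.087177 + 0.043588 = 0.130765.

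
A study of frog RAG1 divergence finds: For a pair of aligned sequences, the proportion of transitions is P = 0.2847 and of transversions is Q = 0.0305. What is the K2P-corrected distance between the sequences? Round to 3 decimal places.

0.474

Under the Kimura two-parameter model, d = −½ ln(1 − 2P − Q) − ¼ ln(1 − 2Q).
1 − 2P − Q = 0.4001, giving −½ ln(0.4001) = 0.458020.
1 − 2Q = 0.939, giving −¼ ln(0.939) = 0.015735.
d = 0.458020 + 0.015735 = 0.473755.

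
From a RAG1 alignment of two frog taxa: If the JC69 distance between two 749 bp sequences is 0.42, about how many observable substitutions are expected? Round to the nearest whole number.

241

Invert JC69: p = (3/4)(1 − e^(−4d/3)) = 0.75 × (1 − e^(-0.56)) = 0.75 × (1 − 0.571209) = 0.321593.
Expected differing sites = pL ≈ 0.321593 × 749 = 240.873157 ≈ 241.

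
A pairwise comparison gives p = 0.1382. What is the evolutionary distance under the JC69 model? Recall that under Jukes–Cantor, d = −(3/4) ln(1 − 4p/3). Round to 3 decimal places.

0.153

d = −(3/4) ln(1 − 4p/3) = −0.75 ln(1 − 0.184267) = −0.75 ln(0.815733)
  = −0.75 × (-0.203668) = 0.152751 substitutions/site.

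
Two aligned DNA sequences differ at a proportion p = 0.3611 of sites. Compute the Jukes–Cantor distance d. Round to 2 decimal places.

d = −(3/4) ln(1 − 4p/3) = −0.75 ln(1 − 0.481467) = −0.75 ln(0.518533)
  = −0.75 × (-0.656752) = 0.492564 substitutions/site.

0.49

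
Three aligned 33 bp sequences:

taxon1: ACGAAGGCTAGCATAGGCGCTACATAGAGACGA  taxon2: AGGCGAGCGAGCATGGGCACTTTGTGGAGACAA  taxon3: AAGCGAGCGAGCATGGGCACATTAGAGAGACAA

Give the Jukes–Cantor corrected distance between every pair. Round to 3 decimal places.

taxon1–taxon2: 12/33 sites differ → p ≈ 0.363636, d = −0.75 ln(1 − 0.484848) = 0.497470 ≈ 0.497.
taxon1–taxon3: 12/33 sites differ → p ≈ 0.363636, d = −0.75 ln(1 − 0.484848) = 0.497470 ≈ 0.497.
taxon2–taxon3: 5/33 sites differ → p ≈ 0.151515, d = −0.75 ln(1 − 0.20202) = 0.169254 ≈ 0.169.

d(taxon1,taxon2) = 0.497, d(taxon1,taxon3) = 0.497, d(taxon2,taxon3) = 0.169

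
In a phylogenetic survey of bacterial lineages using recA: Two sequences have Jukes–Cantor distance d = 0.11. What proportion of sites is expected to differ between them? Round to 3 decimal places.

0.102

p = (3/4)(1 − e^(−4d/3)) = 0.75 × (1 − e^(-0.146667)) = 0.75 × (1 − 0.863582) = 0.102314.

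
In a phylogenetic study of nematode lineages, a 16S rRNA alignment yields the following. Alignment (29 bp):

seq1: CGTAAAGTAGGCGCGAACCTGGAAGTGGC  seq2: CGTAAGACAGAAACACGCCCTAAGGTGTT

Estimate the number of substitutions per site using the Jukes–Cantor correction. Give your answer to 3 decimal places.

The sequences differ at 15 of 29 sites, so p = 15/29 ≈ 0.517241.
d = −(3/4) ln(1 − 4p/3) = −0.75 ln(1 − 0.689655) = −0.75 ln(0.310345)
  = −0.75 × (-1.170071) = 0.877553 substitutions/site.

0.878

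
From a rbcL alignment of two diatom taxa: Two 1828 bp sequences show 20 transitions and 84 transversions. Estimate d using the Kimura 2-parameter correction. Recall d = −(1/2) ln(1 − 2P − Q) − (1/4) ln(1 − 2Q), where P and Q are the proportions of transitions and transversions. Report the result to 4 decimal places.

P = 20/1828 ≈ 0.010941 and Q = 84/1828 ≈ 0.045952.
Under the Kimura two-parameter model, d = −½ ln(1 − 2P − Q) − ¼ ln(1 − 2Q).
1 − 2P − Q = 0.932166, giving −½ ln(0.932166) = 0.035122.
1 − 2Q = 0.908096, giving −¼ ln(0.908096) = 0.024101.
d = 0.035122 + 0.024101 = 0.059223.

0.0592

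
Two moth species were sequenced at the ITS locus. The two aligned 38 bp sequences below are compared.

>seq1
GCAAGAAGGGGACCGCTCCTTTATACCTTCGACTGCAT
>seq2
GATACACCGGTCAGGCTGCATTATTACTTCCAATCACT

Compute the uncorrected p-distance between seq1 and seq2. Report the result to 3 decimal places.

0.474

The sequences differ at 18 of 38 positions.
p = 18/38 = 0.473684… ≈ 0.474 (to 3 d.p.).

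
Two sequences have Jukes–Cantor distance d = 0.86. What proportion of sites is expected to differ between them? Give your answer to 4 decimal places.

0.5117

p = (3/4)(1 − e^(−4d/3)) = 0.75 × (1 − e^(-1.146667)) = 0.75 × (1 − 0.317694) = 0.511730.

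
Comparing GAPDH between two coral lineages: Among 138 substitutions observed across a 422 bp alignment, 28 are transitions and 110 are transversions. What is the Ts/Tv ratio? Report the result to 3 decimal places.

R = 28/110 = 0.254545… ≈ 0.255 (to 3 d.p.).

0.255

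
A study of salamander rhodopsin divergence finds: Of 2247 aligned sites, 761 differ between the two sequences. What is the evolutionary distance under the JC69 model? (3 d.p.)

0.451

p = 761/2247 ≈ 0.338674.
d = −(3/4) ln(1 − 4p/3) = −0.75 ln(1 − 0.451565) = −0.75 ln(0.548435)
  = −0.75 × (-0.600687) = 0.450515 substitutions/site.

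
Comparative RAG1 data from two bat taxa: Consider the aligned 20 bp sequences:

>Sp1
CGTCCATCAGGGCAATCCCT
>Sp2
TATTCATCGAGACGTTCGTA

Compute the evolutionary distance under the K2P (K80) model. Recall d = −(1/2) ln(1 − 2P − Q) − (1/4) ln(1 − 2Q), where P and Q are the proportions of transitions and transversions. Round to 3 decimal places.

Of 20 sites, 8 differences are transitions and 3 are transversions, so P = 8/20 = 0.4 and Q = 3/20 = 0.15.
Under the Kimura two-parameter model, d = −½ ln(1 − 2P − Q) − ¼ ln(1 − 2Q).
1 − 2P − Q = 0.05, giving −½ ln(0.05) = 1.497866.
1 − 2Q = 0.7, giving −¼ ln(0.7) = 0.089169.
d = 1.497866 + 0.089169 = 1.587035.

1.587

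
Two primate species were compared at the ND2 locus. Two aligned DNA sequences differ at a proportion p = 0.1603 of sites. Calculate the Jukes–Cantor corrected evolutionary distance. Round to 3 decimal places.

d = −(3/4) ln(1 − 4p/3) = −0.75 ln(1 − 0.213733) = −0.75 ln(0.786267)
  = −0.75 × (-0.240459) = 0.180344 substitutions/site.

0.180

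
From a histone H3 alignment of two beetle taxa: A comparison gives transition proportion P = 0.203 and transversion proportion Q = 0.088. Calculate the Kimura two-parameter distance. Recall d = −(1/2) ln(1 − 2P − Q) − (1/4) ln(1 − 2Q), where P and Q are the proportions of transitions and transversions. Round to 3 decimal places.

0.389

Under the Kimura two-parameter model, d = −½ ln(1 − 2P − Q) − ¼ ln(1 − 2Q).
1 − 2P − Q = 0.506, giving −½ ln(0.506) = 0.340609.
1 − 2Q = 0.824, giving −¼ ln(0.824) = 0.048396.
d = 0.340609 + 0.048396 = 0.389005.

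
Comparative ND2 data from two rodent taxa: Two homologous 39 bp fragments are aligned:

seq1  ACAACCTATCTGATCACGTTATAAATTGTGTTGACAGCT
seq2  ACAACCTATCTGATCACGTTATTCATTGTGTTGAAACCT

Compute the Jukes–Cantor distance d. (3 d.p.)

The sequences differ at 4 of 39 sites (23, 24, 35, 37), so p = 4/39 ≈ 0.102564.
d = −(3/4) ln(1 − 4p/3) = −0.75 ln(1 − 0.136752) = −0.75 ln(0.863248)
  = −0.75 × (-0.147053) = 0.110290 substitutions/site.

0.110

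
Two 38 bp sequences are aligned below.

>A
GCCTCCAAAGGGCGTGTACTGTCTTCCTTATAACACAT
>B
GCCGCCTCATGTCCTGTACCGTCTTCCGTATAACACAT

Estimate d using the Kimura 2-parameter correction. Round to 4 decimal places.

0.2500

Of 38 sites, 1 differences are transitions and 7 are transversions, so P = 1/38 ≈ 0.026316 and Q = 7/38 ≈ 0.184211.
Under the Kimura two-parameter model, d = −½ ln(1 − 2P − Q) − ¼ ln(1 − 2Q).
1 − 2P − Q = 0.763157, giving −½ ln(0.763157) = 0.135146.
1 − 2Q = 0.631578, giving −¼ ln(0.631578) = 0.114883.
d = 0.135146 + 0.114883 = 0.250029.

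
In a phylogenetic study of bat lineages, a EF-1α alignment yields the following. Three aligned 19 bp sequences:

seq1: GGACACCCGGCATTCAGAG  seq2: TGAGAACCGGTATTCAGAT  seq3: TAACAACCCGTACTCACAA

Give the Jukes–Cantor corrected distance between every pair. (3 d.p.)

seq1–seq2: 5/19 sites differ → p ≈ 0.263158, d = −0.75 ln(1 − 0.350877) = 0.324100 ≈ 0.324.
seq1–seq3: 8/19 sites differ → p ≈ 0.421053, d = −0.75 ln(1 − 0.561404) = 0.618132 ≈ 0.618.
seq2–seq3: 6/19 sites differ → p ≈ 0.315789, d = −0.75 ln(1 − 0.421052) = 0.409907 ≈ 0.410.

d(seq1,seq2) = 0.324, d(seq1,seq3) = 0.618, d(seq2,seq3) = 0.410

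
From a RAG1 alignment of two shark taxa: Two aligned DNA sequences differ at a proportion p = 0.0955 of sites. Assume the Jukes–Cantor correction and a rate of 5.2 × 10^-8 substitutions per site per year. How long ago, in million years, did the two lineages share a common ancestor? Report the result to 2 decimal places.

0.98

d = −(3/4) ln(1 − 4p/3) = −0.75 ln(1 − 0.127333) = −0.75 ln(0.872667)
  = −0.75 × (-0.136201) = 0.102151 substitutions/site.
Under a molecular clock d = 2μt, so t = d/(2μ) = 0.102151 / (2 × 5.2 × 10^-8) = 0.98 million years.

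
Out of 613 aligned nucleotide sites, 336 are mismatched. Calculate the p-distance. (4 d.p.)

0.5481

p = 336/613 = 0.548123… ≈ 0.5481 (to 4 d.p.).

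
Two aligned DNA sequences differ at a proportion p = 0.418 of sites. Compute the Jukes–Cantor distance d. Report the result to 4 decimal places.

0.6112

d = −(3/4) ln(1 − 4p/3) = −0.75 ln(1 − 0.557333) = −0.75 ln(0.442667)
  = −0.75 × (-0.814937) = 0.611203 substitutions/site.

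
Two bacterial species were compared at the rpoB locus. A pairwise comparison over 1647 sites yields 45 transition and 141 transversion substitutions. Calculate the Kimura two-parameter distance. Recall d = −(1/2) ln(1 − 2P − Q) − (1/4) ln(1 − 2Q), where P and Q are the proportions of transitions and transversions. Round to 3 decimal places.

0.123

P = 45/1647 ≈ 0.027322 and Q = 141/1647 ≈ 0.08561.
Under the Kimura two-parameter model, d = −½ ln(1 − 2P − Q) − ¼ ln(1 − 2Q).
1 − 2P − Q = 0.859746, giving −½ ln(0.859746) = 0.075559.
1 − 2Q = 0.82878, giving −¼ ln(0.82878) = 0.046950.
d = 0.075559 + 0.046950 = 0.122509.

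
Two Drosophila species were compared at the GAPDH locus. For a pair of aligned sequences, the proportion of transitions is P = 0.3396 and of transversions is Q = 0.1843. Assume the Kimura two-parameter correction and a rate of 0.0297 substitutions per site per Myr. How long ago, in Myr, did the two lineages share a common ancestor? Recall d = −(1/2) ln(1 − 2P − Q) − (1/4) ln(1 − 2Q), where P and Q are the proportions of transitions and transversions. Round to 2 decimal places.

18.70

Under the Kimura two-parameter model, d = −½ ln(1 − 2P − Q) − ¼ ln(1 − 2Q).
1 − 2P − Q = 0.1365, giving −½ ln(0.1365) = 0.995715.
1 − 2Q = 0.6314, giving −¼ ln(0.6314) = 0.114954.
d = 0.995715 + 0.114954 = 1.110669.
Under a molecular clock d = 2μt, so t = d/(2μ) = 1.110669 / (2 × 0.0297) = 18.70 Myr.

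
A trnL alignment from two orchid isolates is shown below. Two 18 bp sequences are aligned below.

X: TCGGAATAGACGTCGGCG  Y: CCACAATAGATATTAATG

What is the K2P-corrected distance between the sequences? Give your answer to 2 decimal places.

Of 18 sites, 8 differences are transitions and 1 are transversions, so P = 8/18 ≈ 0.444444 and Q = 1/18 ≈ 0.055556.
Under the Kimura two-parameter model, d = −½ ln(1 − 2P − Q) − ¼ ln(1 − 2Q).
1 − 2P − Q = 0.055556, giving −½ ln(0.055556) = 1.445182.
1 − 2Q = 0.888888, giving −¼ ln(0.888888) = 0.029446.
d = 1.445182 + 0.029446 = 1.474628.

1.47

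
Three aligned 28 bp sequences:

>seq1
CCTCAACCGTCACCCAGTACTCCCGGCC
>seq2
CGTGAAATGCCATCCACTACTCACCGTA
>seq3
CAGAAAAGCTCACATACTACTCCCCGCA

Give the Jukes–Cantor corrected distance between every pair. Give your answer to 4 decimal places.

seq1–seq2: 11/28 sites differ → p ≈ 0.392857, d = −0.75 ln(1 − 0.523809) = 0.556452 ≈ 0.5565.
seq1–seq3: 11/28 sites differ → p ≈ 0.392857, d = −0.75 ln(1 − 0.523809) = 0.556452 ≈ 0.5565.
seq2–seq3: 11/28 sites differ → p ≈ 0.392857, d = −0.75 ln(1 − 0.523809) = 0.556452 ≈ 0.5565.

d(seq1,seq2) = 0.5565, d(seq1,seq3) = 0.5565, d(seq2,seq3) = 0.5565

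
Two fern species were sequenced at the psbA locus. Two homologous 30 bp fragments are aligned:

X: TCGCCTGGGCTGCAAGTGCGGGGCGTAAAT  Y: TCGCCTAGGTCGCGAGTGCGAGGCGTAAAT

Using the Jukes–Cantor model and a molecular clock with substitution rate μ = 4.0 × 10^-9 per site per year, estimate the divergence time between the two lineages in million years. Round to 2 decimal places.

23.56

The sequences differ at 5 of 30 sites (7, 10, 11, 14, 21), so p = 5/30 ≈ 0.166667.
d = −(3/4) ln(1 − 4p/3) = −0.75 ln(1 − 0.222223) = −0.75 ln(0.777777)
  = −0.75 × (-0.251315) = 0.188486 substitutions/site.
Under a molecular clock d = 2μt, so t = d/(2μ) = 0.188486 / (2 × 4.0 × 10^-9) = 23.56 million years.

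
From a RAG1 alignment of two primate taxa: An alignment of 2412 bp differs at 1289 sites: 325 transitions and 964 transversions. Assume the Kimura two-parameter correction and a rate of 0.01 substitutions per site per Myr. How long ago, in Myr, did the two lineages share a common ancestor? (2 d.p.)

P = 325/2412 ≈ 0.134743 and Q = 964/2412 ≈ 0.399668.
Under the Kimura two-parameter model, d = −½ ln(1 − 2P − Q) − ¼ ln(1 − 2Q).
1 − 2P − Q = 0.330846, giving −½ ln(0.330846) = 0.553051.
1 − 2Q = 0.200664, giving −¼ ln(0.200664) = 0.401531.
d = 0.553051 + 0.401531 = 0.954582.
Under a molecular clock d = 2μt, so t = d/(2μ) = 0.954582 / (2 × 0.01) = 47.73 Myr.

47.73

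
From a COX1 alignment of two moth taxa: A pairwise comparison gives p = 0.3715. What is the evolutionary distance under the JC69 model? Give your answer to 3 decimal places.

0.513

d = −(3/4) ln(1 − 4p/3) = −0.75 ln(1 − 0.495333) = −0.75 ln(0.504667)
  = −0.75 × (-0.683856) = 0.512892 substitutions/site.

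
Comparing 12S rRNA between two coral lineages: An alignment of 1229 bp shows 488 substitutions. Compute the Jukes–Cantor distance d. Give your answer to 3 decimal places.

0.565

p = 488/1229 ≈ 0.397071.
d = −(3/4) ln(1 − 4p/3) = −0.75 ln(1 − 0.529428) = −0.75 ln(0.470572)
  = −0.75 × (-0.753806) = 0.565355 substitutions/site.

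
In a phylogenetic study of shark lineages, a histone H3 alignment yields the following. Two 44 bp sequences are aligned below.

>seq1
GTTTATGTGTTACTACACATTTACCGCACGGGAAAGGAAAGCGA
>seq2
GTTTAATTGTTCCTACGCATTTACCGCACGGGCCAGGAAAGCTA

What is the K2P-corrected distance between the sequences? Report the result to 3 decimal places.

0.180

Of 44 sites, 1 differences are transitions and 6 are transversions, so P = 1/44 ≈ 0.022727 and Q = 6/44 ≈ 0.136364.
Under the Kimura two-parameter model, d = −½ ln(1 − 2P − Q) − ¼ ln(1 − 2Q).
1 − 2P − Q = 0.818182, giving −½ ln(0.818182) = 0.100335.
1 − 2Q = 0.727272, giving −¼ ln(0.727272) = 0.079614.
d = 0.100335 + 0.079614 = 0.179949.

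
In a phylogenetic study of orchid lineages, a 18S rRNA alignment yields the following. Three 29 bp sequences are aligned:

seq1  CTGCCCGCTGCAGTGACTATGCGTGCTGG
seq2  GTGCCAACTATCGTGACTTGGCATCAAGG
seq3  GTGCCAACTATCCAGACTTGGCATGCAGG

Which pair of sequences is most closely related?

seq2 and seq3

seq1–seq2: 12/29 differ, p = 0.414, d = 0.602.
seq1–seq3: 12/29 differ, p = 0.414, d = 0.602.
seq2–seq3: 4/29 differ, p = 0.138, d = 0.152.
The smallest distance is between seq2 and seq3.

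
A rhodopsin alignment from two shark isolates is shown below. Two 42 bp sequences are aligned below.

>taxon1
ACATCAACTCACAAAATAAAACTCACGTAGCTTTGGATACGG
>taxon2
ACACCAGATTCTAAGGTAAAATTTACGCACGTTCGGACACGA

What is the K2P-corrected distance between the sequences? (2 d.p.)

Of 42 sites, 12 differences are transitions and 4 are transversions, so P = 12/42 ≈ 0.285714 and Q = 4/42 ≈ 0.095238.
Under the Kimura two-parameter model, d = −½ ln(1 − 2P − Q) − ¼ ln(1 − 2Q).
1 − 2P − Q = 0.333334, giving −½ ln(0.333334) = 0.549305.
1 − 2Q = 0.809524, giving −¼ ln(0.809524) = 0.052827.
d = 0.549305 + 0.052827 = 0.602132.

0.60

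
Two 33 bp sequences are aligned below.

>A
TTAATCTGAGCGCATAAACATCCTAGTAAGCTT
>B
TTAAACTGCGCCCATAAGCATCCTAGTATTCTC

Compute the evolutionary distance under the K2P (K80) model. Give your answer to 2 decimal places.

0.25

Of 33 sites, 2 differences are transitions and 5 are transversions, so P = 2/33 ≈ 0.060606 and Q = 5/33 ≈ 0.151515.
Under the Kimura two-parameter model, d = −½ ln(1 − 2P − Q) − ¼ ln(1 − 2Q).
1 − 2P − Q = 0.727273, giving −½ ln(0.727273) = 0.159227.
1 − 2Q = 0.69697, giving −¼ ln(0.69697) = 0.090253.
d = 0.159227 + 0.090253 = 0.249480.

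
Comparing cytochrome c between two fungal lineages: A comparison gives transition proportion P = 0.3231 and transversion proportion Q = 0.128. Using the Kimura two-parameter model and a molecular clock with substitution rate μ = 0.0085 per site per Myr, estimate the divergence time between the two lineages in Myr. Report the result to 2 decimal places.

48.12

Under the Kimura two-parameter model, d = −½ ln(1 − 2P − Q) − ¼ ln(1 − 2Q).
1 − 2P − Q = 0.2258, giving −½ ln(0.2258) = 0.744053.
1 − 2Q = 0.744, giving −¼ ln(0.744) = 0.073929.
d = 0.744053 + 0.073929 = 0.817982.
Under a molecular clock d = 2μt, so t = d/(2μ) = 0.817982 / (2 × 0.0085) = 48.12 Myr.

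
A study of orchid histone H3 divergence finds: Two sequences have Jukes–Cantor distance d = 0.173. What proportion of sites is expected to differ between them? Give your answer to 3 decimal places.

p = (3/4)(1 − e^(−4d/3)) = 0.75 × (1 − e^(-0.230667)) = 0.75 × (1 − 0.794004) = 0.154497.

0.154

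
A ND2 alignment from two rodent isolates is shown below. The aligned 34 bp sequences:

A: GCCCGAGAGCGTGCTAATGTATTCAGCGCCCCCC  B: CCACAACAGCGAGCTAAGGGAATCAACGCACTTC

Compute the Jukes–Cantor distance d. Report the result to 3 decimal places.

0.477

The sequences differ at 12 of 34 sites, so p = 12/34 ≈ 0.352941.
d = −(3/4) ln(1 − 4p/3) = −0.75 ln(1 − 0.470588) = −0.75 ln(0.529412)
  = −0.75 × (-0.635988) = 0.476991 substitutions/site.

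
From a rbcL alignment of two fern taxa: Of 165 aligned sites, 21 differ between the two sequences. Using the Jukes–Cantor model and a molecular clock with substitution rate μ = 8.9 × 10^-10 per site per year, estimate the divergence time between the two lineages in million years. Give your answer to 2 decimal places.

p = 21/165 ≈ 0.127273.
d = −(3/4) ln(1 − 4p/3) = −0.75 ln(1 − 0.169697) = −0.75 ln(0.830303)
  = −0.75 × (-0.185965) = 0.139474 substitutions/site.
Under a molecular clock d = 2μt, so t = d/(2μ) = 0.139474 / (2 × 8.9 × 10^-10) = 78.36 million years.

78.36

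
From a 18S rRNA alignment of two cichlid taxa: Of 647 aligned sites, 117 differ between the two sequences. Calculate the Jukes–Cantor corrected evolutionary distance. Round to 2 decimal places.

p = 117/647 ≈ 0.180835.
d = −(3/4) ln(1 − 4p/3) = −0.75 ln(1 − 0.241113) = −0.75 ln(0.758887)
  = −0.75 × (-0.275902) = 0.206927 substitutions/site.

0.21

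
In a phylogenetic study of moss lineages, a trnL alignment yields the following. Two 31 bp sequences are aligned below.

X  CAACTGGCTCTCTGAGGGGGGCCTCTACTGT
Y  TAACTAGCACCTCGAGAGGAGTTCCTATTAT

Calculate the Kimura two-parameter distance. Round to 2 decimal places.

Of 31 sites, 12 differences are transitions and 1 are transversions, so P = 12/31 ≈ 0.387097 and Q = 1/31 ≈ 0.032258.
Under the Kimura two-parameter model, d = −½ ln(1 − 2P − Q) − ¼ ln(1 − 2Q).
1 − 2P − Q = 0.193548, giving −½ ln(0.193548) = 0.821115.
1 − 2Q = 0.935484, giving −¼ ln(0.935484) = 0.016673.
d = 0.821115 + 0.016673 = 0.837788.

0.84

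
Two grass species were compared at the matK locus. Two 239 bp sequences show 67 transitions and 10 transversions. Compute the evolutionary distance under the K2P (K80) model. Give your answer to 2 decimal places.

0.48

P = 67/239 ≈ 0.280335 and Q = 10/239 ≈ 0.041841.
Under the Kimura two-parameter model, d = −½ ln(1 − 2P − Q) − ¼ ln(1 − 2Q).
1 − 2P − Q = 0.397489, giving −½ ln(0.397489) = 0.461294.
1 − 2Q = 0.916318, giving −¼ ln(0.916318) = 0.021848.
d = 0.461294 + 0.021848 = 0.483142.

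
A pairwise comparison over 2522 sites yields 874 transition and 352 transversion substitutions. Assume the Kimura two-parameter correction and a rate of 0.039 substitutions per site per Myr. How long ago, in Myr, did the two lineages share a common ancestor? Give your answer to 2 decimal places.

P = 874/2522 ≈ 0.34655 and Q = 352/2522 ≈ 0.139572.
Under the Kimura two-parameter model, d = −½ ln(1 − 2P − Q) − ¼ ln(1 − 2Q).
1 − 2P − Q = 0.167328, giving −½ ln(0.167328) = 0.893900.
1 − 2Q = 0.720856, giving −¼ ln(0.720856) = 0.081829.
d = 0.893900 + 0.081829 = 0.975729.
Under a molecular clock d = 2μt, so t = d/(2μ) = 0.975729 / (2 × 0.039) = 12.51 Myr.

12.51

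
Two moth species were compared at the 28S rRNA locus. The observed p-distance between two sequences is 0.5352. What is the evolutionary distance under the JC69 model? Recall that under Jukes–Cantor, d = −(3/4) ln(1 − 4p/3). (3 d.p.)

0.938

d = −(3/4) ln(1 − 4p/3) = −0.75 ln(1 − 0.7136) = −0.75 ln(0.2864)
  = −0.75 × (-1.250366) = 0.937775 substitutions/site.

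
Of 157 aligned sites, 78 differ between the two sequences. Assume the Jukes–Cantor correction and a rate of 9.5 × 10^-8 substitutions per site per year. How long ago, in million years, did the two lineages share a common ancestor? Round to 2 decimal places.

4.29

p = 78/157 ≈ 0.496815.
d = −(3/4) ln(1 − 4p/3) = −0.75 ln(1 − 0.66242) = −0.75 ln(0.33758)
  = −0.75 × (-1.085953) = 0.814465 substitutions/site.
Under a molecular clock d = 2μt, so t = d/(2μ) = 0.814465 / (2 × 9.5 × 10^-8) = 4.29 million years.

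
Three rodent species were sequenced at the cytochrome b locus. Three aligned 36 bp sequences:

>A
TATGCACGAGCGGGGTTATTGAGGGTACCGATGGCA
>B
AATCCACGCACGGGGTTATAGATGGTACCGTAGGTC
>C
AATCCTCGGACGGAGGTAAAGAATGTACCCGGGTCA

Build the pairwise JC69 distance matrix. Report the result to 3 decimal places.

d(A,B) = 0.347, d(A,C) = 0.608, d(B,C) = 0.493

A–B: 10/36 sites differ → p ≈ 0.277778, d = −0.75 ln(1 − 0.370371) = 0.346968 ≈ 0.347.
A–C: 15/36 sites differ → p ≈ 0.416667, d = −0.75 ln(1 − 0.555556) = 0.608198 ≈ 0.608.
B–C: 13/36 sites differ → p ≈ 0.361111, d = −0.75 ln(1 − 0.481481) = 0.492584 ≈ 0.493.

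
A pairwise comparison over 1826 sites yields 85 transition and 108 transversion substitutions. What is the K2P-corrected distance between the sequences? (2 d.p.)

P = 85/1826 ≈ 0.04655 and Q = 108/1826 ≈ 0.059146.
Under the Kimura two-parameter model, d = −½ ln(1 − 2P − Q) − ¼ ln(1 − 2Q).
1 − 2P − Q = 0.847754, giving −½ ln(0.847754) = 0.082582.
1 − 2Q = 0.881708, giving −¼ ln(0.881708) = 0.031474.
d = 0.082582 + 0.031474 = 0.114056.

0.11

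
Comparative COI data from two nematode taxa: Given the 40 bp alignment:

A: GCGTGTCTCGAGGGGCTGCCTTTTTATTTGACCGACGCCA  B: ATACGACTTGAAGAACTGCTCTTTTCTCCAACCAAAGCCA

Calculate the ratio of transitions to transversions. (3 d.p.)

Transitions are A↔G and C↔T; transversions are all other mismatches.
Transitions: 14. Transversions: 3.
R = 14/3 = 4.666666… ≈ 4.667 (to 3 d.p.).

4.667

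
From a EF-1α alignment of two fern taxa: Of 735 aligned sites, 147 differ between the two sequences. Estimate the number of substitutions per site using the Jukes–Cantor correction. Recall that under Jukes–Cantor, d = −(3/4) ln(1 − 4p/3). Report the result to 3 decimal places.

0.233

p = 147/735 = 0.2.
d = −(3/4) ln(1 − 4p/3) = −0.75 ln(1 − 0.266667) = −0.75 ln(0.733333)
  = −0.75 × (-0.310155) = 0.232616 substitutions/site.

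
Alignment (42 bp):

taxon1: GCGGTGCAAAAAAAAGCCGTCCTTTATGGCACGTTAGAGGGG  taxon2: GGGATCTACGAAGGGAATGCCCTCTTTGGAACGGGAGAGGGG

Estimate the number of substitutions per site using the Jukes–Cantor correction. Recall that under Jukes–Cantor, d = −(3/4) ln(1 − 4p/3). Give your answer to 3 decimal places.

0.635

The sequences differ at 18 of 42 sites, so p = 18/42 ≈ 0.428571.
d = −(3/4) ln(1 − 4p/3) = −0.75 ln(1 − 0.571428) = −0.75 ln(0.428572)
  = −0.75 × (-0.847297) = 0.635473 substitutions/site.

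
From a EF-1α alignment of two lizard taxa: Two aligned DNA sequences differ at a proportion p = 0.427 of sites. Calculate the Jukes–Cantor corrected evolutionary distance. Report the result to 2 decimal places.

0.63

d = −(3/4) ln(1 − 4p/3) = −0.75 ln(1 − 0.569333) = −0.75 ln(0.430667)
  = −0.75 × (-0.842420) = 0.631815 substitutions/site.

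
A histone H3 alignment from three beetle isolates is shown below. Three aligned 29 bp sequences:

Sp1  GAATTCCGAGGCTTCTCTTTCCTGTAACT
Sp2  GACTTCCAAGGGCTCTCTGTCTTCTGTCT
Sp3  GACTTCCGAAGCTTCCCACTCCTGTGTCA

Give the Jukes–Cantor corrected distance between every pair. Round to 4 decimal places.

d(Sp1,Sp2) = 0.4006, d(Sp1,Sp3) = 0.3439, d(Sp2,Sp3) = 0.4618

Sp1–Sp2: 9/29 sites differ → p ≈ 0.310345, d = −0.75 ln(1 − 0.413793) = 0.400562 ≈ 0.4006.
Sp1–Sp3: 8/29 sites differ → p ≈ 0.275862, d = −0.75 ln(1 − 0.367816) = 0.343931 ≈ 0.3439.
Sp2–Sp3: 10/29 sites differ → p ≈ 0.344828, d = −0.75 ln(1 − 0.459771) = 0.461822 ≈ 0.4618.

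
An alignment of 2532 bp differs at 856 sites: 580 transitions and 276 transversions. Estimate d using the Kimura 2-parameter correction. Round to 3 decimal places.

P = 580/2532 ≈ 0.229068 and Q = 276/2532 ≈ 0.109005.
Under the Kimura two-parameter model, d = −½ ln(1 − 2P − Q) − ¼ ln(1 − 2Q).
1 − 2P − Q = 0.432859, giving −½ ln(0.432859) = 0.418672.
1 − 2Q = 0.78199, giving −¼ ln(0.78199) = 0.061478.
d = 0.418672 + 0.061478 = 0.480150.

0.480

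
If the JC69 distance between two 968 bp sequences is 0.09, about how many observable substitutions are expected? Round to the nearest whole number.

82

Invert JC69: p = (3/4)(1 − e^(−4d/3)) = 0.75 × (1 − e^(-0.12)) = 0.75 × (1 − 0.886920) = 0.084810.
Expected differing sites = pL ≈ 0.084810 × 968 = 82.09608 ≈ 82.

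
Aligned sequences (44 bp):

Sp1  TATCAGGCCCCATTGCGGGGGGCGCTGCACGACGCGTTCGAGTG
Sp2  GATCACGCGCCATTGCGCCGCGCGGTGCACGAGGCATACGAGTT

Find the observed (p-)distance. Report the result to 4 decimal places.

0.2500

The sequences differ at 11 of 44 positions.
p = 11/44 = 0.2500.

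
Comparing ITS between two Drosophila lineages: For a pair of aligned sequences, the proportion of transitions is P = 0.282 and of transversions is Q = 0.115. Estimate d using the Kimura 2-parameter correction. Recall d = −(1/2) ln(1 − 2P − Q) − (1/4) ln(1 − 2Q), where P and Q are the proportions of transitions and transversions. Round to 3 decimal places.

0.633

Under the Kimura two-parameter model, d = −½ ln(1 − 2P − Q) − ¼ ln(1 − 2Q).
1 − 2P − Q = 0.321, giving −½ ln(0.321) = 0.568157.
1 − 2Q = 0.77, giving −¼ ln(0.77) = 0.065341.
d = 0.568157 + 0.065341 = 0.633498.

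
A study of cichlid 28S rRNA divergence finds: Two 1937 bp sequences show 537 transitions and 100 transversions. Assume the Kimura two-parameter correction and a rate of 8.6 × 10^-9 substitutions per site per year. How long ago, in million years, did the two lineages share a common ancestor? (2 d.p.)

28.67

P = 537/1937 ≈ 0.277233 and Q = 100/1937 ≈ 0.051626.
Under the Kimura two-parameter model, d = −½ ln(1 − 2P − Q) − ¼ ln(1 − 2Q).
1 − 2P − Q = 0.393908, giving −½ ln(0.393908) = 0.465819.
1 − 2Q = 0.896748, giving −¼ ln(0.896748) = 0.027245.
d = 0.465819 + 0.027245 = 0.493064.
Under a molecular clock d = 2μt, so t = d/(2μ) = 0.493064 / (2 × 8.6 × 10^-9) = 28.67 million years.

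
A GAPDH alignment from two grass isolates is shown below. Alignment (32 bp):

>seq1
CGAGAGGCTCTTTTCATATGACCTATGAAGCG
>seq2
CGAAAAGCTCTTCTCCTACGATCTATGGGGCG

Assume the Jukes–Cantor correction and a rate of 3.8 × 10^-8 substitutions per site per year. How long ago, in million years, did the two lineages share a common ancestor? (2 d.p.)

4.00

The sequences differ at 8 of 32 sites (4, 6, 13, 16, 19, 22, 28, 29), so p = 8/32 = 0.25.
d = −(3/4) ln(1 − 4p/3) = −0.75 ln(1 − 0.333333) = −0.75 ln(0.666667)
  = −0.75 × (-0.405465) = 0.304099 substitutions/site.
Under a molecular clock d = 2μt, so t = d/(2μ) = 0.304099 / (2 × 3.8 × 10^-8) = 4.00 million years.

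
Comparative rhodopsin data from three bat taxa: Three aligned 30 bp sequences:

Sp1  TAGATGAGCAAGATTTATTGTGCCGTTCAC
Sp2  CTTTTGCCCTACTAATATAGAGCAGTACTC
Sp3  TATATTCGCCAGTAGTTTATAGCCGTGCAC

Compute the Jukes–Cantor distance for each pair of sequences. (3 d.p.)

Sp1–Sp2: 16/30 sites differ → p ≈ 0.533333, d = −0.75 ln(1 − 0.711111) = 0.931285 ≈ 0.931.
Sp1–Sp3: 12/30 sites differ → p = 0.4, d = −0.75 ln(1 − 0.533333) = 0.571605 ≈ 0.572.
Sp2–Sp3: 13/30 sites differ → p ≈ 0.433333, d = −0.75 ln(1 − 0.577777) = 0.646666 ≈ 0.647.

d(Sp1,Sp2) = 0.931, d(Sp1,Sp3) = 0.572, d(Sp2,Sp3) = 0.647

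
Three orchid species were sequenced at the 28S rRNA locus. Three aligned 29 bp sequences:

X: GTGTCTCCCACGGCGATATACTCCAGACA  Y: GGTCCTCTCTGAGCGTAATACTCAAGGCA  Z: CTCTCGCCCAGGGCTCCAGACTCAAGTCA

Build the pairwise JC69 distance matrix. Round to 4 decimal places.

X–Y: 11/29 sites differ → p ≈ 0.37931, d = −0.75 ln(1 − 0.505747) = 0.528531 ≈ 0.5285.
X–Z: 10/29 sites differ → p ≈ 0.344828, d = −0.75 ln(1 − 0.459771) = 0.461822 ≈ 0.4618.
Y–Z: 13/29 sites differ → p ≈ 0.448276, d = −0.75 ln(1 − 0.597701) = 0.682920 ≈ 0.6829.

d(X,Y) = 0.5285, d(X,Z) = 0.4618, d(Y,Z) = 0.6829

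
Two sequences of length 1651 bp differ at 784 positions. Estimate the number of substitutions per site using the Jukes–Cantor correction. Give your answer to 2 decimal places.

p = 784/1651 ≈ 0.474864.
d = −(3/4) ln(1 − 4p/3) = −0.75 ln(1 − 0.633152) = −0.75 ln(0.366848)
  = −0.75 × (-1.002808) = 0.752106 substitutions/site.

0.75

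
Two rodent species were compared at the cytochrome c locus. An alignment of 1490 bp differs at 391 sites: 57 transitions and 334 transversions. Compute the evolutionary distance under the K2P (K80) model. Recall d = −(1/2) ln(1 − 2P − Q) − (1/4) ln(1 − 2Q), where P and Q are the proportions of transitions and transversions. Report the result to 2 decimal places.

0.33

P = 57/1490 ≈ 0.038255 and Q = 334/1490 ≈ 0.224161.
Under the Kimura two-parameter model, d = −½ ln(1 − 2P − Q) − ¼ ln(1 − 2Q).
1 − 2P − Q = 0.699329, giving −½ ln(0.699329) = 0.178817.
1 − 2Q = 0.551678, giving −¼ ln(0.551678) = 0.148698.
d = 0.178817 + 0.148698 = 0.327515.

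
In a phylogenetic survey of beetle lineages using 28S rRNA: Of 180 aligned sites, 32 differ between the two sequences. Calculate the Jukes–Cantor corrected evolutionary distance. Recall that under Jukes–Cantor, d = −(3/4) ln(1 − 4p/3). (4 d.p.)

p = 32/180 ≈ 0.177778.
d = −(3/4) ln(1 − 4p/3) = −0.75 ln(1 − 0.237037) = −0.75 ln(0.762963)
  = −0.75 × (-0.270546) = 0.202910 substitutions/site.

0.2029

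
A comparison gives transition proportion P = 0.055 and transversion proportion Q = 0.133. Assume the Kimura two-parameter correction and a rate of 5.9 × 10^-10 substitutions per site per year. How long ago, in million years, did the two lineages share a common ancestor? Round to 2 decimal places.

183.48

Under the Kimura two-parameter model, d = −½ ln(1 − 2P − Q) − ¼ ln(1 − 2Q).
1 − 2P − Q = 0.757, giving −½ ln(0.757) = 0.139196.
1 − 2Q = 0.734, giving −¼ ln(0.734) = 0.077312.
d = 0.139196 + 0.077312 = 0.216508.
Under a molecular clock d = 2μt, so t = d/(2μ) = 0.216508 / (2 × 5.9 × 10^-10) = 183.48 million years.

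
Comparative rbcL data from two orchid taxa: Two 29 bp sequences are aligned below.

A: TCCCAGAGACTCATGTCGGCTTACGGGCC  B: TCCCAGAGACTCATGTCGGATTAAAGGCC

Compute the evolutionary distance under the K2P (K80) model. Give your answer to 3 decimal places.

0.111

Of 29 sites, 1 differences are transitions and 2 are transversions, so P = 1/29 ≈ 0.034483 and Q = 2/29 ≈ 0.068966.
Under the Kimura two-parameter model, d = −½ ln(1 − 2P − Q) − ¼ ln(1 − 2Q).
1 − 2P − Q = 0.862068, giving −½ ln(0.862068) = 0.074211.
1 − 2Q = 0.862068, giving −¼ ln(0.862068) = 0.037105.
d = 0.074211 + 0.037105 = 0.111316.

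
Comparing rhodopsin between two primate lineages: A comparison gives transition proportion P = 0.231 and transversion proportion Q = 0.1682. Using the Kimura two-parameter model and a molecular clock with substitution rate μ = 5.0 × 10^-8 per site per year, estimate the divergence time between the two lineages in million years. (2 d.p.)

6.00

Under the Kimura two-parameter model, d = −½ ln(1 − 2P − Q) − ¼ ln(1 − 2Q).
1 − 2P − Q = 0.3698, giving −½ ln(0.3698) = 0.497396.
1 − 2Q = 0.6636, giving −¼ ln(0.6636) = 0.102519.
d = 0.497396 + 0.102519 = 0.599915.
Under a molecular clock d = 2μt, so t = d/(2μ) = 0.599915 / (2 × 5.0 × 10^-8) = 6.00 million years.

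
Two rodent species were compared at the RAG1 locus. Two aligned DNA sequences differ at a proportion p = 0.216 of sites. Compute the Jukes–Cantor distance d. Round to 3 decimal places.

d = −(3/4) ln(1 − 4p/3) = −0.75 ln(1 − 0.288) = −0.75 ln(0.712)
  = −0.75 × (-0.339677) = 0.254758 substitutions/site.

0.255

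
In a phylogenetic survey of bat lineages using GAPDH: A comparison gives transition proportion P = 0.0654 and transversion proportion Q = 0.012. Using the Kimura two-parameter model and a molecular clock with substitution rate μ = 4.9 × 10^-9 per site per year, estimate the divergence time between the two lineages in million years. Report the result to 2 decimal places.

8.48

Under the Kimura two-parameter model, d = −½ ln(1 − 2P − Q) − ¼ ln(1 − 2Q).
1 − 2P − Q = 0.8572, giving −½ ln(0.8572) = 0.077042.
1 − 2Q = 0.976, giving −¼ ln(0.976) = 0.006073.
d = 0.077042 + 0.006073 = 0.083115.
Under a molecular clock d = 2μt, so t = d/(2μ) = 0.083115 / (2 × 4.9 × 10^-9) = 8.48 million years.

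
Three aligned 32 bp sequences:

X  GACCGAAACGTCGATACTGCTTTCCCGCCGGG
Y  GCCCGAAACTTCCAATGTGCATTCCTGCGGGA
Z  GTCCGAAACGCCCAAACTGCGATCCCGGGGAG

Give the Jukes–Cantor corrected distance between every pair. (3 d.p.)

d(X,Y) = 0.404, d(X,Z) = 0.353, d(Y,Z) = 0.460

X–Y: 10/32 sites differ → p = 0.3125, d = −0.75 ln(1 − 0.416667) = 0.404248 ≈ 0.404.
X–Z: 9/32 sites differ → p = 0.28125, d = −0.75 ln(1 − 0.375) = 0.352503 ≈ 0.353.
Y–Z: 11/32 sites differ → p = 0.34375, d = −0.75 ln(1 − 0.458333) = 0.459828 ≈ 0.460.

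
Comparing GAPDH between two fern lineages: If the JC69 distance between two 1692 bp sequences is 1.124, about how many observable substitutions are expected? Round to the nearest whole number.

Invert JC69: p = (3/4)(1 − e^(−4d/3)) = 0.75 × (1 − e^(-1.498667)) = 0.75 × (1 − 0.223428) = 0.582429.
Expected differing sites = pL ≈ 0.582429 × 1692 = 985.469868 ≈ 985.

985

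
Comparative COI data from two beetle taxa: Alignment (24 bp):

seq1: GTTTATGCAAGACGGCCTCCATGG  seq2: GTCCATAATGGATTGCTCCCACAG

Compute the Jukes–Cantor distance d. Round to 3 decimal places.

The sequences differ at 12 of 24 sites, so p = 12/24 = 0.5.
d = −(3/4) ln(1 − 4p/3) = −0.75 ln(1 − 0.666667) = −0.75 ln(0.333333)
  = −0.75 × (-1.098613) = 0.823960 substitutions/site.

0.824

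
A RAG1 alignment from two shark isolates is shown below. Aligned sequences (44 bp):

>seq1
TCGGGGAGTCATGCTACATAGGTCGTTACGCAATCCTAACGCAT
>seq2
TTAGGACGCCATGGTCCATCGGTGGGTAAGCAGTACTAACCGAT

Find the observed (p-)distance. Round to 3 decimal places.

0.341

The sequences differ at 15 of 44 positions.
p = 15/44 = 0.340909… ≈ 0.341 (to 3 d.p.).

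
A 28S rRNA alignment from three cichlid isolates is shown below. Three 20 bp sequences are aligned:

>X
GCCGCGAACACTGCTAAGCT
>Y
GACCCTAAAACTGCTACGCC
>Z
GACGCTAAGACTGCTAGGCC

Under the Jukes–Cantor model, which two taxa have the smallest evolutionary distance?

Y and Z

X–Y: 6/20 differ, p = 0.300, d = 0.383.
X–Z: 5/20 differ, p = 0.250, d = 0.304.
Y–Z: 3/20 differ, p = 0.150, d = 0.167.
The smallest distance is between Y and Z.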